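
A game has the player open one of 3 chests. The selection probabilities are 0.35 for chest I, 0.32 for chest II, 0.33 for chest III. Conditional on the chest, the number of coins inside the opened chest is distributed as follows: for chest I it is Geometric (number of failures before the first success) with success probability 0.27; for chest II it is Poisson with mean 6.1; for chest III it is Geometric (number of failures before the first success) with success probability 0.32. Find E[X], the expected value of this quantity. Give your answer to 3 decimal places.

Component means — I: 2.7037; II: 6.1; III: 2.125.
E[X] = 0.35·2.7037 + 0.32·6.1 + 0.33·2.125 = 3.59955.

3.600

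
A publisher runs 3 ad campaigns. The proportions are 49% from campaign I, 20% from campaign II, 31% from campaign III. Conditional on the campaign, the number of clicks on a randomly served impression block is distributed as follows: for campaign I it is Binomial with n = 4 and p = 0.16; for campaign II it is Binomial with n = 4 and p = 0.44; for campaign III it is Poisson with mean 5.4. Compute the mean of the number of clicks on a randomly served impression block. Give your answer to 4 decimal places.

2.3396

Component means — I: 0.64; II: 1.76; III: 5.4.
E[X] = 0.49·0.64 + 0.2·1.76 + 0.31·5.4 = 2.3396.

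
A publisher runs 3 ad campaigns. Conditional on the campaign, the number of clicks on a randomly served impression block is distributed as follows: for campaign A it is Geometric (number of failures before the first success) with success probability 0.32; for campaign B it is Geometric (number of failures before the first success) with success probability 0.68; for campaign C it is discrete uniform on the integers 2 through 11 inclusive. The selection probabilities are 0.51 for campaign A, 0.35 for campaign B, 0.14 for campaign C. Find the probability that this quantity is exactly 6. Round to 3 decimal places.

0.030

Conditional on each campaign, P(X = 6): A: 0.0316376; B: 0.000730144; C: 0.1.
By total probability, P(X = 6) = 0.51·0.0316376 + 0.35·0.000730144 + 0.14·0.1 = 0.0303907.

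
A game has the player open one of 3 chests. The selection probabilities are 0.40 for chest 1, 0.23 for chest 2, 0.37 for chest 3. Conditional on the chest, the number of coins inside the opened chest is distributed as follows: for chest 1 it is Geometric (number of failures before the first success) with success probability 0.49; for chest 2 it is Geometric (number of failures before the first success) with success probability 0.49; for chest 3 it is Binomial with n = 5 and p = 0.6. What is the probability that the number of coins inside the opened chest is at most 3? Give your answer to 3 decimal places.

0.833

Conditional on each chest, P(X ≤ 3): 1: 0.932348; 2: 0.932348; 3: 0.66304.
By total probability, P(X ≤ 3) = 0.4·0.932348 + 0.23·0.932348 + 0.37·0.66304 = 0.832704.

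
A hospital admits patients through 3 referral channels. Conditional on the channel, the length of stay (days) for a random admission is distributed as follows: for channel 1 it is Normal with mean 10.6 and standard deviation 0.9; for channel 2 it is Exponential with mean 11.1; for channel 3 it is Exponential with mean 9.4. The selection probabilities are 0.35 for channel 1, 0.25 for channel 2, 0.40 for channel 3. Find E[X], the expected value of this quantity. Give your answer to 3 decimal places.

Component means — 1: 10.6; 2: 11.1; 3: 9.4.
E[X] = 0.35·10.6 + 0.25·11.1 + 0.4·9.4 = 10.245.

10.245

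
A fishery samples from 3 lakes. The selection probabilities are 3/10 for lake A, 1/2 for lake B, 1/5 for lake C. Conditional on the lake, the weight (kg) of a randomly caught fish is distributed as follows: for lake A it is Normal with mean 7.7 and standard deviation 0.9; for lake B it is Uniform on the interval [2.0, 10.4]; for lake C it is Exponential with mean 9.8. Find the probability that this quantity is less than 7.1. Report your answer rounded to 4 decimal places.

0.4824

Conditional on each lake, P(X < 7.1): A: 0.252493; B: 0.607143; C: 0.515428.
By total probability, P(X < 7.1) = 0.3·0.252493 + 0.5·0.607143 + 0.2·0.515428 = 0.482405.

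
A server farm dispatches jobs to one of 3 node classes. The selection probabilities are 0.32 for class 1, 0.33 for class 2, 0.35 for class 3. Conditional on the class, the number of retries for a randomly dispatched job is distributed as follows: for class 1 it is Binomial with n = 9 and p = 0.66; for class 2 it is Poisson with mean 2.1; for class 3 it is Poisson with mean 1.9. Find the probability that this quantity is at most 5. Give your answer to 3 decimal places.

Conditional on each class, P(X ≤ 5): 1: 0.366158; 2: 0.979551; 3: 0.986781.
By total probability, P(X ≤ 5) = 0.32·0.366158 + 0.33·0.979551 + 0.35·0.986781 = 0.785796.

0.786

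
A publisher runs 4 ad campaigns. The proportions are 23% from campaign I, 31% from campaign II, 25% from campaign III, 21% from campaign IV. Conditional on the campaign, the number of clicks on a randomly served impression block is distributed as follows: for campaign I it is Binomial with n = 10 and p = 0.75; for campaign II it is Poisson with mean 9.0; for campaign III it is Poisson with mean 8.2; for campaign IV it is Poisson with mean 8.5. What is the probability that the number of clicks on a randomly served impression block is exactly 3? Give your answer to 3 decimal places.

Conditional on each campaign, P(X = 3): I: 0.0030899; II: 0.0149943; III: 0.0252392; IV: 0.0208258.
By total probability, P(X = 3) = 0.23·0.0030899 + 0.31·0.0149943 + 0.25·0.0252392 + 0.21·0.0208258 = 0.0160421.

0.016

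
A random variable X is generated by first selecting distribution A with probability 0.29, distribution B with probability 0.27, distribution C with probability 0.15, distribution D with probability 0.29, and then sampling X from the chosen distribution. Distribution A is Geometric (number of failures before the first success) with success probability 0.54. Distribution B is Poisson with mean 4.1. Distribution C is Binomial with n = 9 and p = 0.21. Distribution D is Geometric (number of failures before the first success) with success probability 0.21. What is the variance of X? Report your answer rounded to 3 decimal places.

Per component, A: μ=0.851852, E[X²]=2.30316; B: μ=4.1, E[X²]=20.91; C: μ=1.89, E[X²]=5.0652; D: μ=3.7619, E[X²]=32.0658.
E[X] = 0.29·0.851852 + 0.27·4.1 + 0.15·1.89 + 0.29·3.7619 = 2.72849.
E[X²] = 0.29·2.30316 + 0.27·20.91 + 0.15·5.0652 + 0.29·32.0658 = 16.3725.
Var(X) = E[X²] − (E[X])² = 16.3725 − 7.44465 = 8.92781.

8.928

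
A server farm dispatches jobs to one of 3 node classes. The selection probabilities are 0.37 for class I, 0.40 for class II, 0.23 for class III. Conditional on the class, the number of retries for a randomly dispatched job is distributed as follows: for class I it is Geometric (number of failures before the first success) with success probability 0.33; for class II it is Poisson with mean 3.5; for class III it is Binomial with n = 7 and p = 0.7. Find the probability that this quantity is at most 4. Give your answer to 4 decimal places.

0.6914

Conditional on each class, P(X ≤ 4): I: 0.864987; II: 0.725445; III: 0.352931.
By total probability, P(X ≤ 4) = 0.37·0.864987 + 0.4·0.725445 + 0.23·0.352931 = 0.691397.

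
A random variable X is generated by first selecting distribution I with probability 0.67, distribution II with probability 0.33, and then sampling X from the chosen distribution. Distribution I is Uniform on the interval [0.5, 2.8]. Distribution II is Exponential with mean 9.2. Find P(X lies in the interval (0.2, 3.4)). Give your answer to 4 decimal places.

Conditional on each component, P(0.2 < X < 3.4): I: 1; II: 0.287461.
By total probability, P(0.2 < X < 3.4) = 0.67·1 + 0.33·0.287461 = 0.764862.

0.7649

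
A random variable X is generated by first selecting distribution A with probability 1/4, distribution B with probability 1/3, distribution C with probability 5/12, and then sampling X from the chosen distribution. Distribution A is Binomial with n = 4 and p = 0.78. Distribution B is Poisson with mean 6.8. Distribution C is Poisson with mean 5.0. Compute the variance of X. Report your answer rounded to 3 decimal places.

Per component, A: μ=3.12, E[X²]=10.4208; B: μ=6.8, E[X²]=53.04; C: μ=5, E[X²]=30.
E[X] = 0.25·3.12 + 0.333333·6.8 + 0.416667·5 = 5.13.
E[X²] = 0.25·10.4208 + 0.333333·53.04 + 0.416667·30 = 32.7852.
Var(X) = E[X²] − (E[X])² = 32.7852 − 26.3169 = 6.4683.

6.468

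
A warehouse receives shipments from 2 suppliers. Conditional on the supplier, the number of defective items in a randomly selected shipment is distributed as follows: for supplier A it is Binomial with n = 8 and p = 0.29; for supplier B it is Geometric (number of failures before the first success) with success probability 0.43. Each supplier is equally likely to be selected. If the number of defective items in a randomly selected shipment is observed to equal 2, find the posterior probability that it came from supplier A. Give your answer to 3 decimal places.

0.683

Likelihoods P(X=2 | ·): A: 0.301651; B: 0.139707.
Posterior ∝ prior × likelihood. Numerator for A: 0.5·0.301651 = 0.150825.
Normalizing constant: 0.5·0.301651 + 0.5·0.139707 = 0.220679.
P(A | observation) = 0.150825 / 0.220679 = 0.683461.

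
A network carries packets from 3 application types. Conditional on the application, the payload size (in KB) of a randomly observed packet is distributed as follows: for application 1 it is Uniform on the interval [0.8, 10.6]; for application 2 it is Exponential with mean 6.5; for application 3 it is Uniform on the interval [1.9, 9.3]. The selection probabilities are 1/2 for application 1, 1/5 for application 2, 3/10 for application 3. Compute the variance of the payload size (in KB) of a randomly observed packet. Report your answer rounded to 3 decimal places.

Per component, 1: μ=5.7, E[X²]=40.4933; 2: μ=6.5, E[X²]=84.5; 3: μ=5.6, E[X²]=35.9233.
E[X] = 0.5·5.7 + 0.2·6.5 + 0.3·5.6 = 5.83.
E[X²] = 0.5·40.4933 + 0.2·84.5 + 0.3·35.9233 = 47.9237.
Var(X) = E[X²] − (E[X])² = 47.9237 − 33.9889 = 13.9348.

13.935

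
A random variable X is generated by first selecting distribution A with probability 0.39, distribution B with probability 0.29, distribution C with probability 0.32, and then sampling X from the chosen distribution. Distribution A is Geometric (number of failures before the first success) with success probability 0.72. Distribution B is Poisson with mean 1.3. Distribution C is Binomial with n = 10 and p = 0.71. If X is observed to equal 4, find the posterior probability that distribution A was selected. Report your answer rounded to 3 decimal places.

0.081

Likelihoods P(X=4 | ·): A: 0.00442552; B: 0.0324324; C: 0.0317425.
Posterior ∝ prior × likelihood. Numerator for A: 0.39·0.00442552 = 0.00172595.
Normalizing constant: 0.39·0.00442552 + 0.29·0.0324324 + 0.32·0.0317425 = 0.0212889.
P(A | observation) = 0.00172595 / 0.0212889 = 0.0810728.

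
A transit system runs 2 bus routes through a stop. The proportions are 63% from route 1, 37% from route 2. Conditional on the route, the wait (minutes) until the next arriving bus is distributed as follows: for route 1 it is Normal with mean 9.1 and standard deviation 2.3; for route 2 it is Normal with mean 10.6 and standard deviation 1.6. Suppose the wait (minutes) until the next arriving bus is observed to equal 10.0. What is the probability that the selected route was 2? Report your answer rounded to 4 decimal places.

Likelihoods f(10.0 | ·): 1: 0.160669; 2: 0.232409.
Posterior ∝ prior × likelihood. Numerator for 2: 0.37·0.232409 = 0.0859915.
Normalizing constant: 0.63·0.160669 + 0.37·0.232409 = 0.187213.
P(2 | observation) = 0.0859915 / 0.187213 = 0.459324.

0.4593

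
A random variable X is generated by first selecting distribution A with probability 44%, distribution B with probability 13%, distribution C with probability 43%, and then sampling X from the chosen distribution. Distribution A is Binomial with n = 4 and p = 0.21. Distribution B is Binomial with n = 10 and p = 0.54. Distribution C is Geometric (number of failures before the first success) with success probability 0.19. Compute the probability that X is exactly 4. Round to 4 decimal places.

Conditional on each component, P(X = 4): A: 0.00194481; B: 0.169177; C: 0.0817888.
By total probability, P(X = 4) = 0.44·0.00194481 + 0.13·0.169177 + 0.43·0.0817888 = 0.0580179.

0.0580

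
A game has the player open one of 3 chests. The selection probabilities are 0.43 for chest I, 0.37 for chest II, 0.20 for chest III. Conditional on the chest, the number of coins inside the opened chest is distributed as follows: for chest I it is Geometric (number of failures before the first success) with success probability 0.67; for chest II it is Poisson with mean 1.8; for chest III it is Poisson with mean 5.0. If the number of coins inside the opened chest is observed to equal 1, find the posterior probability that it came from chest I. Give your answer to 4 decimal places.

Likelihoods P(X=1 | ·): I: 0.2211; II: 0.297538; III: 0.0336897.
Posterior ∝ prior × likelihood. Numerator for I: 0.43·0.2211 = 0.095073.
Normalizing constant: 0.43·0.2211 + 0.37·0.297538 + 0.2·0.0336897 = 0.2119.
P(I | observation) = 0.095073 / 0.2119 = 0.448669.

0.4487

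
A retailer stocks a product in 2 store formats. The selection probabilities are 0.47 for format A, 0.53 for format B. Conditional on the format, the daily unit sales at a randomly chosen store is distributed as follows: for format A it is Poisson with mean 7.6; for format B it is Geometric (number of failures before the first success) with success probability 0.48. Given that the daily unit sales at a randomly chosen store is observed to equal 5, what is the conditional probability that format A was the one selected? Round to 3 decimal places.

0.837

Likelihoods P(X=5 | ·): A: 0.105742; B: 0.0182498.
Posterior ∝ prior × likelihood. Numerator for A: 0.47·0.105742 = 0.0496989.
Normalizing constant: 0.47·0.105742 + 0.53·0.0182498 = 0.0593713.
P(A | observation) = 0.0496989 / 0.0593713 = 0.837086.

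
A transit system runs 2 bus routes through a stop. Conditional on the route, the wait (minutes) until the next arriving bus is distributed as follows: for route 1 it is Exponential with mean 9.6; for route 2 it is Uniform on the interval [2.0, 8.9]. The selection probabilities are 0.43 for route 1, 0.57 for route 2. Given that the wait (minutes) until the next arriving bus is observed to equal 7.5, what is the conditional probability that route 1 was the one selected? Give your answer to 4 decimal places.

0.1989

Likelihoods f(7.5 | ·): 1: 0.047691; 2: 0.144928.
Posterior ∝ prior × likelihood. Numerator for 1: 0.43·0.047691 = 0.0205071.
Normalizing constant: 0.43·0.047691 + 0.57·0.144928 = 0.103116.
P(1 | observation) = 0.0205071 / 0.103116 = 0.198875.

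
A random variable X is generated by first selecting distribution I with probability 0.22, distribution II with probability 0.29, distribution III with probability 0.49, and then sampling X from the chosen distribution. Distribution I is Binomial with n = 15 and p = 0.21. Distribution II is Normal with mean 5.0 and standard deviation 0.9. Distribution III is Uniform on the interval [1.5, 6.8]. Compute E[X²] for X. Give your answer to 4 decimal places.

For each component E[X²] = Var + (mean)², giving I: 12.411; II: 25.81; III: 19.5633.
Overall E[X²] = 0.22·12.411 + 0.29·25.81 + 0.49·19.5633 = 19.8014.

19.8014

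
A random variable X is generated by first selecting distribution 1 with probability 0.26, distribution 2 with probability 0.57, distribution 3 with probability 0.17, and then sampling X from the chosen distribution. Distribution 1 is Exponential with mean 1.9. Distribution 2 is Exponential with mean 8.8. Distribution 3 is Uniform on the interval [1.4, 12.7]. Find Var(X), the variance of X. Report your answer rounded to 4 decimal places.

Per component, 1: μ=1.9, E[X²]=7.22; 2: μ=8.8, E[X²]=154.88; 3: μ=7.05, E[X²]=60.3433.
E[X] = 0.26·1.9 + 0.57·8.8 + 0.17·7.05 = 6.7085.
E[X²] = 0.26·7.22 + 0.57·154.88 + 0.17·60.3433 = 100.417.
Var(X) = E[X²] − (E[X])² = 100.417 − 45.004 = 55.4132.

55.4132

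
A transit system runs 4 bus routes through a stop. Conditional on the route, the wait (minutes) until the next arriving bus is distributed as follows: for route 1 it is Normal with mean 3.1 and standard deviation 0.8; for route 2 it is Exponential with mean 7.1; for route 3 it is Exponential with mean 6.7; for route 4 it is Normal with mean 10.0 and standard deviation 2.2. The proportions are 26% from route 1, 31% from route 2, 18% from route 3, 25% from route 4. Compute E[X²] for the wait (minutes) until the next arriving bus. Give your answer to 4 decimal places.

For each component E[X²] = Var + (mean)², giving 1: 10.25; 2: 100.82; 3: 89.78; 4: 104.84.
Overall E[X²] = 0.26·10.25 + 0.31·100.82 + 0.18·89.78 + 0.25·104.84 = 76.2896.

76.2896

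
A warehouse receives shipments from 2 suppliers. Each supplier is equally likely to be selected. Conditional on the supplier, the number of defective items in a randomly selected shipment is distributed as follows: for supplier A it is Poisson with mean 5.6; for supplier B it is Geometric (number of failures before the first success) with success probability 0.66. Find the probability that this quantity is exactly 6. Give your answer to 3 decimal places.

0.080

Conditional on each supplier, P(X = 6): A: 0.158397; B: 0.00101957.
By total probability, P(X = 6) = 0.5·0.158397 + 0.5·0.00101957 = 0.0797082.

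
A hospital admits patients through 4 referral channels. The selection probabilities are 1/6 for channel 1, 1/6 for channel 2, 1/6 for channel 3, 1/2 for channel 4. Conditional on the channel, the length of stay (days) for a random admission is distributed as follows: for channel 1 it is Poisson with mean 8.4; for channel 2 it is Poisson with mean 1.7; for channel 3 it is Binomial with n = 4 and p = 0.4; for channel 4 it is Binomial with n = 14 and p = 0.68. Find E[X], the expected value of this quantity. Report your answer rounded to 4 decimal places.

6.7100

Component means — 1: 8.4; 2: 1.7; 3: 1.6; 4: 9.52.
E[X] = 0.166667·8.4 + 0.166667·1.7 + 0.166667·1.6 + 0.5·9.52 = 6.71.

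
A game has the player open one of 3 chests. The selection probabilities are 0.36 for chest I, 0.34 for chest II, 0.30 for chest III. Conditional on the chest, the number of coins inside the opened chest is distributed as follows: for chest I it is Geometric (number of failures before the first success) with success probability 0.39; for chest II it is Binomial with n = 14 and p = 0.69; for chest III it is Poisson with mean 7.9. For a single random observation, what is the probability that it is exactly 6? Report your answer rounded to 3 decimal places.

Conditional on each chest, P(X = 6): I: 0.0200929; II: 0.0276403; III: 0.125171.
By total probability, P(X = 6) = 0.36·0.0200929 + 0.34·0.0276403 + 0.3·0.125171 = 0.0541825.

0.054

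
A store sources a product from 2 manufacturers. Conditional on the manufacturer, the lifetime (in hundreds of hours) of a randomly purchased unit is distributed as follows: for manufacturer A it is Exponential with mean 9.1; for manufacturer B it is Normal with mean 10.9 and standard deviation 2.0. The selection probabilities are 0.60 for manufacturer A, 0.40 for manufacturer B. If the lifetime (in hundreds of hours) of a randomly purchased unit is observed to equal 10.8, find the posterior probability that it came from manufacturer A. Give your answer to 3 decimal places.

0.202

Likelihoods f(10.8 | ·): A: 0.0335376; B: 0.199222.
Posterior ∝ prior × likelihood. Numerator for A: 0.6·0.0335376 = 0.0201226.
Normalizing constant: 0.6·0.0335376 + 0.4·0.199222 = 0.0998114.
P(A | observation) = 0.0201226 / 0.0998114 = 0.201606.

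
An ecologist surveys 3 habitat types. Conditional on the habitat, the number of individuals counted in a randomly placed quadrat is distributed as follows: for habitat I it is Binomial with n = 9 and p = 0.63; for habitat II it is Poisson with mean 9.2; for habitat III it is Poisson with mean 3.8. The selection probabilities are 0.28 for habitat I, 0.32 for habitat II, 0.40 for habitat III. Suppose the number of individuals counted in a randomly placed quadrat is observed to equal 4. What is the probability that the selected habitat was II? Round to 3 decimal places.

0.077

Likelihoods P(X=4 | ·): I: 0.137639; II: 0.03016; III: 0.194359.
Posterior ∝ prior × likelihood. Numerator for II: 0.32·0.03016 = 0.00965119.
Normalizing constant: 0.28·0.137639 + 0.32·0.03016 + 0.4·0.194359 = 0.125934.
P(II | observation) = 0.00965119 / 0.125934 = 0.0766371.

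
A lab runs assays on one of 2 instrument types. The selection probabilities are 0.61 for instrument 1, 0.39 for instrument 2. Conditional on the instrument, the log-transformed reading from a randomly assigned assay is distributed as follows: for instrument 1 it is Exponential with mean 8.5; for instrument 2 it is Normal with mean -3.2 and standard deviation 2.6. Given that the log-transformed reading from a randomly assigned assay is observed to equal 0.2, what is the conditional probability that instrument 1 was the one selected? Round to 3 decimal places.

0.734

Likelihoods f(0.2 | ·): 1: 0.114911; 2: 0.0652532.
Posterior ∝ prior × likelihood. Numerator for 1: 0.61·0.114911 = 0.0700958.
Normalizing constant: 0.61·0.114911 + 0.39·0.0652532 = 0.0955446.
P(1 | observation) = 0.0700958 / 0.0955446 = 0.733645.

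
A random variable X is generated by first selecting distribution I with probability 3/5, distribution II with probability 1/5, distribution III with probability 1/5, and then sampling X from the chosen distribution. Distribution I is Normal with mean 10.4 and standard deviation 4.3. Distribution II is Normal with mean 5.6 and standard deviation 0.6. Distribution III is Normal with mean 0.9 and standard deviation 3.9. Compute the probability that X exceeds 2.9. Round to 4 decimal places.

Conditional on each component, P(X > 2.9): I: 0.959437; II: 0.999997; III: 0.304038.
By total probability, P(X > 2.9) = 0.6·0.959437 + 0.2·0.999997 + 0.2·0.304038 = 0.836469.

0.8365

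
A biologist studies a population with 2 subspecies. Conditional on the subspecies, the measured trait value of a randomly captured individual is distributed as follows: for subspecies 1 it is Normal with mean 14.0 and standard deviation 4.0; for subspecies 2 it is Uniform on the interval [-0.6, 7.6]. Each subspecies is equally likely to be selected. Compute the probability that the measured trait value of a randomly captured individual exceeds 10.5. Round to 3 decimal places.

Conditional on each subspecies, P(X > 10.5): 1: 0.809213; 2: 0.
By total probability, P(X > 10.5) = 0.5·0.809213 + 0.5·0 = 0.404607.

0.405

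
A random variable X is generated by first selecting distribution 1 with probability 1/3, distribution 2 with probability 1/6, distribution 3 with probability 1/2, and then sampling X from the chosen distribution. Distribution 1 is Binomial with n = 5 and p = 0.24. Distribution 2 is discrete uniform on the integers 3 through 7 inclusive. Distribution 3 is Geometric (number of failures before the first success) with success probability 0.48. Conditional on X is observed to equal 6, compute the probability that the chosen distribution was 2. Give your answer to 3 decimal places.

Likelihoods P(X=6 | ·): 1: 0; 2: 0.2; 3: 0.00948989.
Posterior ∝ prior × likelihood. Numerator for 2: 0.166667·0.2 = 0.0333333.
Normalizing constant: 0.333333·0 + 0.166667·0.2 + 0.5·0.00948989 = 0.0380783.
P(2 | observation) = 0.0333333 / 0.0380783 = 0.87539.

0.875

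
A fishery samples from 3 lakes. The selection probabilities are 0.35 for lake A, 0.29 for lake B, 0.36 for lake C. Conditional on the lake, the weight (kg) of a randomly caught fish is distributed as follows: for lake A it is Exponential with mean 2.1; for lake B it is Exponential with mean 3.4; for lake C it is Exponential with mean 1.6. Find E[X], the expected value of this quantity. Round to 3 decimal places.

Component means — A: 2.1; B: 3.4; C: 1.6.
E[X] = 0.35·2.1 + 0.29·3.4 + 0.36·1.6 = 2.297.

2.297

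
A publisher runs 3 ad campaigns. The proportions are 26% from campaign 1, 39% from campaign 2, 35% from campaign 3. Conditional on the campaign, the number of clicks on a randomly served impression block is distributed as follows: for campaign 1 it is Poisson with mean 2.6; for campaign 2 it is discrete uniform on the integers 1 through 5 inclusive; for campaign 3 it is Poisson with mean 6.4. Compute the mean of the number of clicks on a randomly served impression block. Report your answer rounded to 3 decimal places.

4.086

Component means — 1: 2.6; 2: 3; 3: 6.4.
E[X] = 0.26·2.6 + 0.39·3 + 0.35·6.4 = 4.086.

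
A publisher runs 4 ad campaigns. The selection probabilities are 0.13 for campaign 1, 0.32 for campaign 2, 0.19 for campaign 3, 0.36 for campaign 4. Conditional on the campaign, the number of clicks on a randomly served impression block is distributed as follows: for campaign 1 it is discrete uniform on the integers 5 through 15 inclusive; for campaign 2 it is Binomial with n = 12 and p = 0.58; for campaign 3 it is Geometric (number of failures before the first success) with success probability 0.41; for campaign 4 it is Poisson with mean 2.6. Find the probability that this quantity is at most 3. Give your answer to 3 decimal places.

0.439

Conditional on each campaign, P(X ≤ 3): 1: 0; 2: 0.0217779; 3: 0.878826; 4: 0.736002.
By total probability, P(X ≤ 3) = 0.13·0 + 0.32·0.0217779 + 0.19·0.878826 + 0.36·0.736002 = 0.438907.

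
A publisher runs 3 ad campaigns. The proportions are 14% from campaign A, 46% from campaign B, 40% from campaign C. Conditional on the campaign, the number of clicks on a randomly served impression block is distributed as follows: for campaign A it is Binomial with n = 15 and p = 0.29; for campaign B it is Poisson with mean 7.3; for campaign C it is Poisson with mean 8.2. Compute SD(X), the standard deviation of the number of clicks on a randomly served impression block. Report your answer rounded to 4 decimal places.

2.9343

Per component, A: μ=4.35, E[X²]=22.011; B: μ=7.3, E[X²]=60.59; C: μ=8.2, E[X²]=75.44.
E[X] = 0.14·4.35 + 0.46·7.3 + 0.4·8.2 = 7.247.
E[X²] = 0.14·22.011 + 0.46·60.59 + 0.4·75.44 = 61.1289.
Var(X) = E[X²] − (E[X])² = 61.1289 − 52.519 = 8.60993.
SD(X) = √8.60993 = 2.93427.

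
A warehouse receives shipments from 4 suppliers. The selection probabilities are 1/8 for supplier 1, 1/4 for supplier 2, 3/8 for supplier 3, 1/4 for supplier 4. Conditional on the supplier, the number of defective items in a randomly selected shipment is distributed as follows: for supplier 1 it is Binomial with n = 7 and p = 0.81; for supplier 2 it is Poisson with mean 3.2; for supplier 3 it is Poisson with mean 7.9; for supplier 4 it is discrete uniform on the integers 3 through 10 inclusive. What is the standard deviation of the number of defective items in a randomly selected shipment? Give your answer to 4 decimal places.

2.9309

Per component, 1: μ=5.67, E[X²]=33.2262; 2: μ=3.2, E[X²]=13.44; 3: μ=7.9, E[X²]=70.31; 4: μ=6.5, E[X²]=47.5.
E[X] = 0.125·5.67 + 0.25·3.2 + 0.375·7.9 + 0.25·6.5 = 6.09625.
E[X²] = 0.125·33.2262 + 0.25·13.44 + 0.375·70.31 + 0.25·47.5 = 45.7545.
Var(X) = E[X²] − (E[X])² = 45.7545 − 37.1643 = 8.59026.
SD(X) = √8.59026 = 2.93091.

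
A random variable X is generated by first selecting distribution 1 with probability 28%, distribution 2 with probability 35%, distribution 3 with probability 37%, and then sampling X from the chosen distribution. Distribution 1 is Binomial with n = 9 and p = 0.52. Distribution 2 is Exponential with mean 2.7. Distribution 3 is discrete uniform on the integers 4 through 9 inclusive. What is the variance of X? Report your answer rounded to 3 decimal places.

Per component, 1: μ=4.68, E[X²]=24.1488; 2: μ=2.7, E[X²]=14.58; 3: μ=6.5, E[X²]=45.1667.
E[X] = 0.28·4.68 + 0.35·2.7 + 0.37·6.5 = 4.6604.
E[X²] = 0.28·24.1488 + 0.35·14.58 + 0.37·45.1667 = 28.5763.
Var(X) = E[X²] − (E[X])² = 28.5763 − 21.7193 = 6.857.

6.857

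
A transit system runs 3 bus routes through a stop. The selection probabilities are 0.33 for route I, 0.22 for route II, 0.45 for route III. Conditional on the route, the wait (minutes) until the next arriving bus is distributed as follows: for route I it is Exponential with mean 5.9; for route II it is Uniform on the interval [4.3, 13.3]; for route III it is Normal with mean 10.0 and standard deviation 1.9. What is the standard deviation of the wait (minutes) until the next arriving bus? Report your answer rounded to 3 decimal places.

Per component, I: μ=5.9, E[X²]=69.62; II: μ=8.8, E[X²]=84.19; III: μ=10, E[X²]=103.61.
E[X] = 0.33·5.9 + 0.22·8.8 + 0.45·10 = 8.383.
E[X²] = 0.33·69.62 + 0.22·84.19 + 0.45·103.61 = 88.1209.
Var(X) = E[X²] − (E[X])² = 88.1209 − 70.2747 = 17.8462.
SD(X) = √17.8462 = 4.22448.

4.224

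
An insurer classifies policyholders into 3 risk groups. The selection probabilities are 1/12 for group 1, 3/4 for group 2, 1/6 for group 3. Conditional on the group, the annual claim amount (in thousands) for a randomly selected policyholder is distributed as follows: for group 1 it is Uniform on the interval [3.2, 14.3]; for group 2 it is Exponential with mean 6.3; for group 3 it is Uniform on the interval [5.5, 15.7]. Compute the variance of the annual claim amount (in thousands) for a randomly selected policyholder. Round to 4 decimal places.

Per component, 1: μ=8.75, E[X²]=86.83; 2: μ=6.3, E[X²]=79.38; 3: μ=10.6, E[X²]=121.03.
E[X] = 0.0833333·8.75 + 0.75·6.3 + 0.166667·10.6 = 7.22083.
E[X²] = 0.0833333·86.83 + 0.75·79.38 + 0.166667·121.03 = 86.9425.
Var(X) = E[X²] − (E[X])² = 86.9425 − 52.1404 = 34.8021.

34.8021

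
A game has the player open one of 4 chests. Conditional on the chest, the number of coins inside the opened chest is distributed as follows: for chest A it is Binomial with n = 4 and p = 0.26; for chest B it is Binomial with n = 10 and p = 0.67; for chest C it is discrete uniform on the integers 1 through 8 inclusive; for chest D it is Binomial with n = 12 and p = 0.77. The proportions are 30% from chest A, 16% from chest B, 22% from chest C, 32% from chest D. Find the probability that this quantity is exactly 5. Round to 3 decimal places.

0.051

Conditional on each chest, P(X = 5): A: 0; B: 0.133151; C: 0.125; D: 0.00729917.
By total probability, P(X = 5) = 0.3·0 + 0.16·0.133151 + 0.22·0.125 + 0.32·0.00729917 = 0.0511399.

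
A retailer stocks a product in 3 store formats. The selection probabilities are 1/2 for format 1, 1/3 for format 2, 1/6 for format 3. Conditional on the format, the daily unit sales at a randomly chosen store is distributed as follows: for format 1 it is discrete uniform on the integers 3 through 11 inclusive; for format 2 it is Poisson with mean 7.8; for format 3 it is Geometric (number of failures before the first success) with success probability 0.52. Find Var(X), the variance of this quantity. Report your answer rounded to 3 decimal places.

Per component, 1: μ=7, E[X²]=55.6667; 2: μ=7.8, E[X²]=68.64; 3: μ=0.923077, E[X²]=2.62722.
E[X] = 0.5·7 + 0.333333·7.8 + 0.166667·0.923077 = 6.25385.
E[X²] = 0.5·55.6667 + 0.333333·68.64 + 0.166667·2.62722 = 51.1512.
Var(X) = E[X²] − (E[X])² = 51.1512 − 39.1106 = 12.0406.

12.041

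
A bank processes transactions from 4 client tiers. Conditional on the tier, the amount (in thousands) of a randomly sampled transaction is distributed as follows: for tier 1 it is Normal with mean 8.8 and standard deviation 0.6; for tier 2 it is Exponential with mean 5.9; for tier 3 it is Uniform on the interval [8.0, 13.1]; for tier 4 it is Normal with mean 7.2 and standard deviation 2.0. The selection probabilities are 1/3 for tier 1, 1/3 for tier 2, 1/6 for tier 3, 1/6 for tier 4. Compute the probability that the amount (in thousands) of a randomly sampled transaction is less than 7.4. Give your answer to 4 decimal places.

0.3315

Conditional on each tier, P(X < 7.4): 1: 0.00981533; 2: 0.714707; 3: 0; 4: 0.539828.
By total probability, P(X < 7.4) = 0.333333·0.00981533 + 0.333333·0.714707 + 0.166667·0 + 0.166667·0.539828 = 0.331479.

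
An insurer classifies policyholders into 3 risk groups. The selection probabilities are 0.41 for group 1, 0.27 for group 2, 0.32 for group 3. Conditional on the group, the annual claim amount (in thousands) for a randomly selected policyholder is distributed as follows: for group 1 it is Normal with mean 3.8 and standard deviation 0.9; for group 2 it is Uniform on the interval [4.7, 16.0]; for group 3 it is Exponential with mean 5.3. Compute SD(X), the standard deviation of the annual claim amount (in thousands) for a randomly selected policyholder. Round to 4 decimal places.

4.4093

Per component, 1: μ=3.8, E[X²]=15.25; 2: μ=10.35, E[X²]=117.763; 3: μ=5.3, E[X²]=56.18.
E[X] = 0.41·3.8 + 0.27·10.35 + 0.32·5.3 = 6.0485.
E[X²] = 0.41·15.25 + 0.27·117.763 + 0.32·56.18 = 56.0262.
Var(X) = E[X²] − (E[X])² = 56.0262 − 36.5844 = 19.4418.
SD(X) = √19.4418 = 4.40929.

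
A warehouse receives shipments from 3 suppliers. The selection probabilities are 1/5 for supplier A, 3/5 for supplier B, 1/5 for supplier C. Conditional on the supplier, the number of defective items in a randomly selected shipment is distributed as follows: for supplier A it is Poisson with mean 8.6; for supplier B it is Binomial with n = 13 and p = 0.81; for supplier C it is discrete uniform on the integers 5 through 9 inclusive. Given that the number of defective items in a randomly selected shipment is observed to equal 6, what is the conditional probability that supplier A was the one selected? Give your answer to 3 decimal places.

0.327

Likelihoods P(X=6 | ·): A: 0.103449; B: 0.00433214; C: 0.2.
Posterior ∝ prior × likelihood. Numerator for A: 0.2·0.103449 = 0.0206898.
Normalizing constant: 0.2·0.103449 + 0.6·0.00433214 + 0.2·0.2 = 0.0632891.
P(A | observation) = 0.0206898 / 0.0632891 = 0.326909.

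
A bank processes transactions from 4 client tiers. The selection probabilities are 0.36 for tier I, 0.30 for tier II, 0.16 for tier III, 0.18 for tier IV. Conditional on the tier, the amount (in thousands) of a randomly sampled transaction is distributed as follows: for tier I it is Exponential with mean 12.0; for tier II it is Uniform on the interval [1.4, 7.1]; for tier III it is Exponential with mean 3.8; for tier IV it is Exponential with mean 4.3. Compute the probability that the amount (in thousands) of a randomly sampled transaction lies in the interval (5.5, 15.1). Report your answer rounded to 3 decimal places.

0.289

Conditional on each tier, P(5.5 < X < 15.1): I: 0.348209; II: 0.280702; III: 0.216384; IV: 0.248448.
By total probability, P(5.5 < X < 15.1) = 0.36·0.348209 + 0.3·0.280702 + 0.16·0.216384 + 0.18·0.248448 = 0.288908.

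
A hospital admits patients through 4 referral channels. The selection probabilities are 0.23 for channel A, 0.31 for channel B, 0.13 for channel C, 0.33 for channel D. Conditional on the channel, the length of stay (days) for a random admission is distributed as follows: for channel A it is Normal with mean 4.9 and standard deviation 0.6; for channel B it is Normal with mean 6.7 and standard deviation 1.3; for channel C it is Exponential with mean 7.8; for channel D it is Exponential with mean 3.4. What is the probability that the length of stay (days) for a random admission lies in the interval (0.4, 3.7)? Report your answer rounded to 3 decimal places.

0.233

Conditional on each channel, P(0.4 < X < 3.7): A: 0.0227501; B: 0.0105075; C: 0.327727; D: 0.552199.
By total probability, P(0.4 < X < 3.7) = 0.23·0.0227501 + 0.31·0.0105075 + 0.13·0.327727 + 0.33·0.552199 = 0.23332.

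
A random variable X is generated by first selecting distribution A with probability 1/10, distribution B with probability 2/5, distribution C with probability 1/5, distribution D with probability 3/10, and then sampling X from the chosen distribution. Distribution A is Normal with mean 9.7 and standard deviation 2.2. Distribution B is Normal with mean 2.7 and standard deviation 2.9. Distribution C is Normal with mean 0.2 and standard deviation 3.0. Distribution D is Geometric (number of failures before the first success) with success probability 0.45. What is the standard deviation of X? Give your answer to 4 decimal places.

Per component, A: μ=9.7, E[X²]=98.93; B: μ=2.7, E[X²]=15.7; C: μ=0.2, E[X²]=9.04; D: μ=1.22222, E[X²]=4.20988.
E[X] = 0.1·9.7 + 0.4·2.7 + 0.2·0.2 + 0.3·1.22222 = 2.45667.
E[X²] = 0.1·98.93 + 0.4·15.7 + 0.2·9.04 + 0.3·4.20988 = 19.244.
Var(X) = E[X²] − (E[X])² = 19.244 − 6.03521 = 13.2088.
SD(X) = √13.2088 = 3.63438.

3.6344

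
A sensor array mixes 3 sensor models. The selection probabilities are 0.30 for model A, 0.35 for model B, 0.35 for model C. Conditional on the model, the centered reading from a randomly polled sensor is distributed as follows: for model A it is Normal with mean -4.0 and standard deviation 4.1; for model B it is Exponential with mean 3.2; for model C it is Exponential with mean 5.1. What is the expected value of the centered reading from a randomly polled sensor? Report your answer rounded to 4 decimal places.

1.7050

Component means — A: -4; B: 3.2; C: 5.1.
E[X] = 0.3·-4 + 0.35·3.2 + 0.35·5.1 = 1.705.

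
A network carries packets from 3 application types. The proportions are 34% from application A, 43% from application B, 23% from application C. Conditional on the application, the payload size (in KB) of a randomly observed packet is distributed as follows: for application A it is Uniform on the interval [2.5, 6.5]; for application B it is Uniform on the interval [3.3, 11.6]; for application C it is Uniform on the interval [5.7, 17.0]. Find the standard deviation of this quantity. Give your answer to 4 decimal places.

Per component, A: μ=4.5, E[X²]=21.5833; B: μ=7.45, E[X²]=61.2433; C: μ=11.35, E[X²]=139.463.
E[X] = 0.34·4.5 + 0.43·7.45 + 0.23·11.35 = 7.344.
E[X²] = 0.34·21.5833 + 0.43·61.2433 + 0.23·139.463 = 65.7495.
Var(X) = E[X²] − (E[X])² = 65.7495 − 53.9343 = 11.8152.
SD(X) = √11.8152 = 3.43732.

3.4373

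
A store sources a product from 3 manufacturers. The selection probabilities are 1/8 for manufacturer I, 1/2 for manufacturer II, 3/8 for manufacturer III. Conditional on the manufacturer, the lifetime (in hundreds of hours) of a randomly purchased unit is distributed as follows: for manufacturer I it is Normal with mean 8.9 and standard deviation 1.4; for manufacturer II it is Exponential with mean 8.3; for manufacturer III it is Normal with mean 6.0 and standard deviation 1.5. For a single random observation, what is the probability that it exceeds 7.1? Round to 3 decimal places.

0.412

Conditional on each manufacturer, P(X > 7.1): I: 0.900729; II: 0.425104; III: 0.231678.
By total probability, P(X > 7.1) = 0.125·0.900729 + 0.5·0.425104 + 0.375·0.231678 = 0.412022.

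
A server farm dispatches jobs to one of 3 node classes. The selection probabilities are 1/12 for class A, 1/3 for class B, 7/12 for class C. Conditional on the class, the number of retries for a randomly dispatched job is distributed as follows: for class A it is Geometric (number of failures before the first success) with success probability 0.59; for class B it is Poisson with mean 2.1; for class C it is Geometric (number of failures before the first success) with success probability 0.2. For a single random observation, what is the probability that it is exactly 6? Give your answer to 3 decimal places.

0.036

Conditional on each class, P(X = 6): A: 0.00280256; B: 0.014587; C: 0.0524288.
By total probability, P(X = 6) = 0.0833333·0.00280256 + 0.333333·0.014587 + 0.583333·0.0524288 = 0.0356793.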